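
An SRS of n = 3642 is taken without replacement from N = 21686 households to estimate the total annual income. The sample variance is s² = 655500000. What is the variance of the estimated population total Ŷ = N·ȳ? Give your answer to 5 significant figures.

Var(Ŷ) = N²·Var(ȳ) = N²·(1 − n/N)·s²/n.
f = 3642/21686 = 0.16794245; Var(ȳ) = 0.83205755·655500000/3642 = 149756.65.
Var(Ŷ) = 21686² · 149756.65 = 7.0427946 × 10^13.

7.0428 × 10^13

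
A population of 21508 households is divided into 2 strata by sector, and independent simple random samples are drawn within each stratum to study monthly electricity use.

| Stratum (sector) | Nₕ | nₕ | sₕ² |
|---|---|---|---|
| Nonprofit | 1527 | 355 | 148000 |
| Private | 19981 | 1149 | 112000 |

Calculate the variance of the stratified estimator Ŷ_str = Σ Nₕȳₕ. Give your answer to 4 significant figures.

Var(Ŷ_str) = Σₕ Nₕ²(1 − fₕ)sₕ²/nₕ.
Nonprofit: 1527²·(1 − 355/1527)·148000/355 = 7.461051 × 10^8.
Private: 19981²·(1 − 1149/19981)·112000/1149 = 3.6678508 × 10^10.
Sum = 3.7424613 × 10^10.

3.742 × 10^10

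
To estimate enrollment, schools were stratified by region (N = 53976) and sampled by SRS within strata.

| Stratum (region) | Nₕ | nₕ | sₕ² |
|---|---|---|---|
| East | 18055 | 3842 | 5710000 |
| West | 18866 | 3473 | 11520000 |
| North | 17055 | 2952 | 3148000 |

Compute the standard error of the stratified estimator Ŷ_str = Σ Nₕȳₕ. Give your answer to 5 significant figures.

1.2654 × 10^6

Var(Ŷ_str) = Σₕ Nₕ²(1 − fₕ)sₕ²/nₕ.
East: 18055²·(1 − 3842/18055)·5710000/3842 = 3.8138358 × 10^11.
West: 18866²·(1 − 3473/18866)·11520000/3473 = 9.6327612 × 10^11.
North: 17055²·(1 − 2952/17055)·3148000/2952 = 2.5649659 × 10^11.
Sum = 1.6011563 × 10^12.
SE = √(1.6011563 × 10^12) = 1.2654 × 10^6.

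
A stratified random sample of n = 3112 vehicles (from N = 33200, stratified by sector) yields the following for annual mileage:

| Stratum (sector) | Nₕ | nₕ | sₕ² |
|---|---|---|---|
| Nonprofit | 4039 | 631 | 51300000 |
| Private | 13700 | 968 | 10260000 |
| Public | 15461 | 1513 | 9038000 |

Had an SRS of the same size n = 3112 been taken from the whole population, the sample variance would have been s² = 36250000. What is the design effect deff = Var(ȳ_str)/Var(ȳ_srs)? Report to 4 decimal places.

Var(ȳ_str) = Σ Wₕ²(1−fₕ)sₕ²/nₕ with Wₕ = Nₕ/33200:
  Nonprofit: (4039/33200)²·(1−631/4039)·51300000/631 = 1015.2787
  Private: (13700/33200)²·(1−968/13700)·10260000/968 = 1677.3088
  Public: (15461/33200)²·(1−1513/15461)·9038000/1513 = 1168.71
  → Var(ȳ_str) = 3861.2975.
Var(ȳ_srs) = (1 − 3112/33200)·36250000/3112 = 10556.59.
deff = 3861.2975 / 10556.59 = 0.3658.

0.3658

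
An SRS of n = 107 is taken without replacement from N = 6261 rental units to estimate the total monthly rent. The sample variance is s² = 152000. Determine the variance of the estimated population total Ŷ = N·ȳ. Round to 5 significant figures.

Var(Ŷ) = N²·Var(ȳ) = N²·(1 − n/N)·s²/n.
f = 107/6261 = 0.01708992; Var(ȳ) = 0.98291008·152000/107 = 1396.2835.
Var(Ŷ) = 6261² · 1396.2835 = 5.4734482 × 10^10.

5.4734 × 10^10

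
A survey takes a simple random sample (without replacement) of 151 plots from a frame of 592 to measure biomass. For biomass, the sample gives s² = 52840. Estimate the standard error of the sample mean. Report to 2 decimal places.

Under SRS without replacement, Var(ȳ) = (1 − f)·s²/n with f = n/N = 151/592 = 0.25506757.
Var(ȳ) = (1 − 0.25506757)·52840/151 = 0.74493243·349.93377 = 260.67702.
SE(ȳ) = √(260.67702) = 16.15.

16.15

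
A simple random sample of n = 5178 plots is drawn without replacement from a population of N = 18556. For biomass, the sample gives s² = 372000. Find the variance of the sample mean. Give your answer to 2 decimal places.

Under SRS without replacement, Var(ȳ) = (1 − f)·s²/n with f = n/N = 5178/18556 = 0.27904721.
Var(ȳ) = (1 − 0.27904721)·372000/5178 = 0.72095279·71.84241 = 51.794986.

51.79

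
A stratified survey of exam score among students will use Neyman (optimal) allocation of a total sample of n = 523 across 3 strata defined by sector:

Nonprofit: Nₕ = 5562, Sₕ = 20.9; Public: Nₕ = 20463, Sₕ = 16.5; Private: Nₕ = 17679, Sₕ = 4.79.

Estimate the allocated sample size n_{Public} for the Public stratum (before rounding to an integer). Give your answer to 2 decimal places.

Neyman allocation: nₕ = n·NₕSₕ / Σⱼ NⱼSⱼ.
Σ NⱼSⱼ = 5562·20.9 + 20463·16.5 + 17679·4.79 = 538567.71.
n_{Public} = 523·20463·16.5 / 538567.71 = 327.88.

327.88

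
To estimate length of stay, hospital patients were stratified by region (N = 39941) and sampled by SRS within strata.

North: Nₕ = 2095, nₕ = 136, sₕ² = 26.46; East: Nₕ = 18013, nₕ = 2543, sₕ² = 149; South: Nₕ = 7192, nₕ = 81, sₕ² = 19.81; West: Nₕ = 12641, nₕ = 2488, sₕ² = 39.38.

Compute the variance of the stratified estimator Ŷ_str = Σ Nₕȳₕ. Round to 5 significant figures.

3.1665 × 10^7

Var(Ŷ_str) = Σₕ Nₕ²(1 − fₕ)sₕ²/nₕ.
North: 2095²·(1 − 136/2095)·26.46/136 = 798489.84.
East: 18013²·(1 − 2543/18013)·149/2543 = 1.6327371 × 10^7.
South: 7192²·(1 − 81/7192)·19.81/81 = 1.2507768 × 10^7.
West: 12641²·(1 − 2488/12641)·39.38/2488 = 2.0314267 × 10^6.
Sum = 3.1665056 × 10^7.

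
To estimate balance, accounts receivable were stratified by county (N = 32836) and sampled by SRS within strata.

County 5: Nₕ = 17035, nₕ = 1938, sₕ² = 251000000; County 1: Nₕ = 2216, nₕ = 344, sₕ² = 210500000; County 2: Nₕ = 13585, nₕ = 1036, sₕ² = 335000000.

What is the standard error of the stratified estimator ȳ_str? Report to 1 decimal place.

Var(ȳ_str) = Σₕ Wₕ²(1 − fₕ)sₕ²/nₕ with Wₕ = Nₕ/N, N = 32836.
County 5: Wₕ = 0.51879035; term = 0.51879035²·(1 − 0.11376578)·251000000/1938 = 30892.443.
County 1: Wₕ = 0.06748690; term = 0.06748690²·(1 − 0.15523466)·210500000/344 = 2354.3377.
County 2: Wₕ = 0.41372274; term = 0.41372274²·(1 − 0.07626058)·335000000/1036 = 51127.354.
Sum = 84374.135.
SE = √(84374.135) = 290.5.

290.5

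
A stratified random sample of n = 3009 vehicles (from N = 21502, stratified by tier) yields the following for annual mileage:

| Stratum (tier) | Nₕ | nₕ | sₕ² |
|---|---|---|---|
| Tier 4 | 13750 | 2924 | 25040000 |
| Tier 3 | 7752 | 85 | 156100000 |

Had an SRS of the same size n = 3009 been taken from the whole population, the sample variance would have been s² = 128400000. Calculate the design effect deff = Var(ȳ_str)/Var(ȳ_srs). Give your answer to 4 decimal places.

6.5078

Var(ȳ_str) = Σ Wₕ²(1−fₕ)sₕ²/nₕ with Wₕ = Nₕ/21502:
  Tier 4: (13750/21502)²·(1−2924/13750)·25040000/2924 = 2757.2107
  Tier 3: (7752/21502)²·(1−85/7752)·156100000/85 = 236083.42
  → Var(ȳ_str) = 238840.63.
Var(ȳ_srs) = (1 − 3009/21502)·128400000/3009 = 36700.447.
deff = 238840.63 / 36700.447 = 6.5078.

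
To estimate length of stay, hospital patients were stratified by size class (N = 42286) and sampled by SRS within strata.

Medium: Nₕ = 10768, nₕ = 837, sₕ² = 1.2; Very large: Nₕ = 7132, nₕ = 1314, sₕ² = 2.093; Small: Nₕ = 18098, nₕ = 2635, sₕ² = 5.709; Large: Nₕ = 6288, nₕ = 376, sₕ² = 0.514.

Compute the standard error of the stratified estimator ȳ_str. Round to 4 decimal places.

Var(ȳ_str) = Σₕ Wₕ²(1 − fₕ)sₕ²/nₕ with Wₕ = Nₕ/N, N = 42286.
Medium: Wₕ = 0.25464693; term = 0.25464693²·(1 − 0.07773031)·1.2/837 = 8.5741407 × 10^-5.
Very large: Wₕ = 0.16866102; term = 0.16866102²·(1 − 0.18424004)·2.093/1314 = 3.6962872 × 10^-5.
Small: Wₕ = 0.42799035; term = 0.42799035²·(1 − 0.14559620)·5.709/2635 = 3.3908654 × 10^-4.
Large: Wₕ = 0.14870170; term = 0.14870170²·(1 − 0.05979644)·0.514/376 = 2.8420324 × 10^-5.
Sum = 4.9021114 × 10^-4.
SE = √(4.9021114 × 10^-4) = 0.0221.

0.0221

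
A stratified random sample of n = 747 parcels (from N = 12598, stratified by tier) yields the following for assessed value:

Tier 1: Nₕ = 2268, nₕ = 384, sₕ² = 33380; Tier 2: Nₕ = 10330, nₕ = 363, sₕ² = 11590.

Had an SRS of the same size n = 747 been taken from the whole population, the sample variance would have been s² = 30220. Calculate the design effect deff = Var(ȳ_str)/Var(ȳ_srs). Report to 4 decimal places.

Var(ȳ_str) = Σ Wₕ²(1−fₕ)sₕ²/nₕ with Wₕ = Nₕ/12598:
  Tier 1: (2268/12598)²·(1−384/2268)·33380/384 = 2.3403233
  Tier 2: (10330/12598)²·(1−363/10330)·11590/363 = 20.71278
  → Var(ȳ_str) = 23.053103.
Var(ȳ_srs) = (1 − 747/12598)·30220/747 = 38.05636.
deff = 23.053103 / 38.05636 = 0.6058.

0.6058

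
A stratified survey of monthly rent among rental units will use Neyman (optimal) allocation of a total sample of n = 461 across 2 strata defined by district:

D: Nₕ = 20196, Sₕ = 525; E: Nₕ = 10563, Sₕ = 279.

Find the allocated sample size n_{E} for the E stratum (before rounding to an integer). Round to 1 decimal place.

100.3

Neyman allocation: nₕ = n·NₕSₕ / Σⱼ NⱼSⱼ.
Σ NⱼSⱼ = 20196·525 + 10563·279 = 1.3549977 × 10^7.
n_{E} = 461·10563·279 / (1.3549977 × 10^7) = 100.3.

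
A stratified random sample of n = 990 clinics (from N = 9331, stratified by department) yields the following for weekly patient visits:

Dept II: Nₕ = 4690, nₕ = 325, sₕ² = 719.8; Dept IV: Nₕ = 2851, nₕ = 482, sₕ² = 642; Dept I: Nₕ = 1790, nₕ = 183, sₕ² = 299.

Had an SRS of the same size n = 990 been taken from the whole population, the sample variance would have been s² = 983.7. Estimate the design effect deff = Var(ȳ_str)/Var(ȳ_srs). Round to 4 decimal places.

0.7634

Var(ȳ_str) = Σ Wₕ²(1−fₕ)sₕ²/nₕ with Wₕ = Nₕ/9331:
  Dept II: (4690/9331)²·(1−325/4690)·719.8/325 = 0.5207499
  Dept IV: (2851/9331)²·(1−482/2851)·642/482 = 0.10332226
  Dept I: (1790/9331)²·(1−183/1790)·299/183 = 0.053979969
  → Var(ȳ_str) = 0.67805213.
Var(ȳ_srs) = (1 − 990/9331)·983.7/990 = 0.88821358.
deff = 0.67805213 / 0.88821358 = 0.7634.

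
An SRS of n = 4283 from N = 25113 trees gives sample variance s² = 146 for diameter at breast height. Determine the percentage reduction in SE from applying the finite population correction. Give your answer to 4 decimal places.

f = n/N = 4283/25113 = 0.17054912.
SE_no-fpc = √(s²/n) = 0.18463005; SE_fpc = √((1−f)s²/n) = 0.16815033.
Ratio = √(1−f) = 0.91074194. Reduction = 100·(1 − 0.91074194) = 8.9258%.

8.9258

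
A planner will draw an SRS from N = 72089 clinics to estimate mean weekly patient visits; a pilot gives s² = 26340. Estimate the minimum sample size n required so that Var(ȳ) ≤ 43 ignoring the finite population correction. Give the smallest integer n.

Without fpc, n₀ = s²/D = 26340/43 = 612.5581.
Rounding up, n = 613.

613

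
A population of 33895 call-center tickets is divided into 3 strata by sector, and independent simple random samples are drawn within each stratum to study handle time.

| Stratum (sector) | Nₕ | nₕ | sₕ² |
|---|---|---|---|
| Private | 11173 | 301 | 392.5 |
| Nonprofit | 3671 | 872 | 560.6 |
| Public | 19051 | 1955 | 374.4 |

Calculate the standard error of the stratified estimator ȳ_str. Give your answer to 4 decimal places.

Var(ȳ_str) = Σₕ Wₕ²(1 − fₕ)sₕ²/nₕ with Wₕ = Nₕ/N, N = 33895.
Private: Wₕ = 0.32963564; term = 0.32963564²·(1 − 0.02693994)·392.5/301 = 0.13787361.
Nonprofit: Wₕ = 0.10830506; term = 0.10830506²·(1 − 0.23753746)·560.6/872 = 0.0057497984.
Public: Wₕ = 0.56205930; term = 0.56205930²·(1 − 0.10261929)·374.4/1955 = 0.054291281.
Sum = 0.19791469.
SE = √(0.19791469) = 0.4449.

0.4449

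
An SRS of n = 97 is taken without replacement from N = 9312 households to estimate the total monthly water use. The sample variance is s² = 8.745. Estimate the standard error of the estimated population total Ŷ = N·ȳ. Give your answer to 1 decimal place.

Var(Ŷ) = N²·Var(ȳ) = N²·(1 − n/N)·s²/n.
f = 97/9312 = 0.01041667; Var(ȳ) = 0.98958333·8.745/97 = 0.089215528.
Var(Ŷ) = 9312² · 0.089215528 = 7.7361768 × 10^6.
SE(Ŷ) = √(7.7361768 × 10^6) = 2781.4.

2781.4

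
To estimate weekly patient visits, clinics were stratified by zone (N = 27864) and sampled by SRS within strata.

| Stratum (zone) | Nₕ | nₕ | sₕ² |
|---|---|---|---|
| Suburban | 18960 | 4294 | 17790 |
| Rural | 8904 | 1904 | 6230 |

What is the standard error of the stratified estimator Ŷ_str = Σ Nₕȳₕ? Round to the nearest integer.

Var(Ŷ_str) = Σₕ Nₕ²(1 − fₕ)sₕ²/nₕ.
Suburban: 18960²·(1 − 4294/18960)·17790/4294 = 1.1520304 × 10^9.
Rural: 8904²·(1 − 1904/8904)·6230/1904 = 2.0394088 × 10^8.
Sum = 1.3559713 × 10^9.
SE = √(1.3559713 × 10^9) = 36824.

36824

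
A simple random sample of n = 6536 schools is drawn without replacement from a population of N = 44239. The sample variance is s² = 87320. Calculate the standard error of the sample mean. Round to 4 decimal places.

Under SRS without replacement, Var(ȳ) = (1 − f)·s²/n with f = n/N = 6536/44239 = 0.14774294.
Var(ȳ) = (1 − 0.14774294)·87320/6536 = 0.85225706·13.359853 = 11.386029.
SE(ȳ) = √(11.386029) = 3.3743.

3.3743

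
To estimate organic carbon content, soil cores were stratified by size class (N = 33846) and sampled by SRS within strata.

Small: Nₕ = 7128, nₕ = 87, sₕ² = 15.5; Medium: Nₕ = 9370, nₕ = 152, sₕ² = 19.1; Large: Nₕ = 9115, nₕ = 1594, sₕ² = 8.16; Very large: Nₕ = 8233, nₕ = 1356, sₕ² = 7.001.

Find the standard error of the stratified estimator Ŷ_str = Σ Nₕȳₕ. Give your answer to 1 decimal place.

Var(Ŷ_str) = Σₕ Nₕ²(1 − fₕ)sₕ²/nₕ.
Small: 7128²·(1 − 87/7128)·15.5/87 = 8.9415844 × 10^6.
Medium: 9370²·(1 − 152/9370)·19.1/152 = 1.0853407 × 10^7.
Large: 9115²·(1 − 1594/9115)·8.16/1594 = 350941.
Very large: 8233²·(1 − 1356/8233)·7.001/1356 = 292319.33.
Sum = 2.0438252 × 10^7.
SE = √(2.0438252 × 10^7) = 4520.9.

4520.9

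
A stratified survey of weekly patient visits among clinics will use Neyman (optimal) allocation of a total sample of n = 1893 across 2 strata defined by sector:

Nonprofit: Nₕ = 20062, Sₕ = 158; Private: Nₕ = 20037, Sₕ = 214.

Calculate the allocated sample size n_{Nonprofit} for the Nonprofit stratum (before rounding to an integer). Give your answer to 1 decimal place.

Neyman allocation: nₕ = n·NₕSₕ / Σⱼ NⱼSⱼ.
Σ NⱼSⱼ = 20062·158 + 20037·214 = 7.457714 × 10^6.
n_{Nonprofit} = 1893·20062·158 / (7.457714 × 10^6) = 804.6.

804.6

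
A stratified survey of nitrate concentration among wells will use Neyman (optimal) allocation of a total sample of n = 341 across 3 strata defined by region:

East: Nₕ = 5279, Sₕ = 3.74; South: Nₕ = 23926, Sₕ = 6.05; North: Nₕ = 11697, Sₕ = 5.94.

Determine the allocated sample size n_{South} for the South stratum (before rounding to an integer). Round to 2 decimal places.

210.96

Neyman allocation: nₕ = n·NₕSₕ / Σⱼ NⱼSⱼ.
Σ NⱼSⱼ = 5279·3.74 + 23926·6.05 + 11697·5.94 = 233975.94.
n_{South} = 341·23926·6.05 / 233975.94 = 210.96.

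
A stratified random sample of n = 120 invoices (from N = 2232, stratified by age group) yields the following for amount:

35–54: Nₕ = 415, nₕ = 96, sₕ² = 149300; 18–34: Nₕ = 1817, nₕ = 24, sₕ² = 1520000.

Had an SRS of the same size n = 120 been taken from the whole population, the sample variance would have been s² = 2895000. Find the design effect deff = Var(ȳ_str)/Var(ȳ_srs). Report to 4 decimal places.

1.8161

Var(ȳ_str) = Σ Wₕ²(1−fₕ)sₕ²/nₕ with Wₕ = Nₕ/2232:
  35–54: (415/2232)²·(1−96/415)·149300/96 = 41.327485
  18–34: (1817/2232)²·(1−24/1817)·1520000/24 = 41417.052
  → Var(ȳ_str) = 41458.379.
Var(ȳ_srs) = (1 − 120/2232)·2895000/120 = 22827.957.
deff = 41458.379 / 22827.957 = 1.8161.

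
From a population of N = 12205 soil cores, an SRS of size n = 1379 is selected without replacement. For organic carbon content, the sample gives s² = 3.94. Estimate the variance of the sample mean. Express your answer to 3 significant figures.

0.00253

Under SRS without replacement, Var(ȳ) = (1 − f)·s²/n with f = n/N = 1379/12205 = 0.11298648.
Var(ȳ) = (1 − 0.11298648)·3.94/1379 = 0.88701352·0.0028571429 = 0.0025343243.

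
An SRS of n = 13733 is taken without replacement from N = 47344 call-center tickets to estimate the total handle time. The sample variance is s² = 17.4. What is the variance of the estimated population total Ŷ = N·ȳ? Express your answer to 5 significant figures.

2.0162 × 10^6

Var(Ŷ) = N²·Var(ȳ) = N²·(1 − n/N)·s²/n.
f = 13733/47344 = 0.29006844; Var(ȳ) = 0.70993156·17.4/13733 = 8.9949823 × 10^-4.
Var(Ŷ) = 47344² · (8.9949823 × 10^-4) = 2.0161842 × 10^6.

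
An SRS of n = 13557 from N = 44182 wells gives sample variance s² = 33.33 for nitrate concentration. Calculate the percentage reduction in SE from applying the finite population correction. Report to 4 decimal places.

16.7440

f = n/N = 13557/44182 = 0.30684442.
SE_no-fpc = √(s²/n) = 0.049583349; SE_fpc = √((1−f)s²/n) = 0.041281096.
Ratio = √(1−f) = 0.83255966. Reduction = 100·(1 − 0.83255966) = 16.7440%.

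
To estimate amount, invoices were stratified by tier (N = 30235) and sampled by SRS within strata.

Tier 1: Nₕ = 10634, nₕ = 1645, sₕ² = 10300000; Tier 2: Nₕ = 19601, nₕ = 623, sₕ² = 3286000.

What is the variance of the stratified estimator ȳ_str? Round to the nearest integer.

Var(ȳ_str) = Σₕ Wₕ²(1 − fₕ)sₕ²/nₕ with Wₕ = Nₕ/N, N = 30235.
Tier 1: Wₕ = 0.35171159; term = 0.35171159²·(1 − 0.15469250)·10300000/1645 = 654.72574.
Tier 2: Wₕ = 0.64828841; term = 0.64828841²·(1 − 0.03178409)·3286000/623 = 2146.2892.
Sum = 2801.0149.

2801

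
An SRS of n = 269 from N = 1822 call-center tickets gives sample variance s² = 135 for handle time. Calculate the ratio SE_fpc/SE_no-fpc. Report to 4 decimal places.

0.9232

f = n/N = 269/1822 = 0.14763996.
SE_no-fpc = √(s²/n) = 0.70841989; SE_fpc = √((1−f)s²/n) = 0.65403695.
Ratio = √(1−f) = 0.92323347.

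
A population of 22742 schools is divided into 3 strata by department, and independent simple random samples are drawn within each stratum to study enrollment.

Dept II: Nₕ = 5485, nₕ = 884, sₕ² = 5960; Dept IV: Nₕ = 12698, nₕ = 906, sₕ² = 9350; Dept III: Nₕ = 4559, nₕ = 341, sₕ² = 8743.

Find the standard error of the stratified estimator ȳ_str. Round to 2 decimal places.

2.07

Var(ȳ_str) = Σₕ Wₕ²(1 − fₕ)sₕ²/nₕ with Wₕ = Nₕ/N, N = 22742.
Dept II: Wₕ = 0.24118371; term = 0.24118371²·(1 − 0.16116682)·5960/884 = 0.32897701.
Dept IV: Wₕ = 0.55835019; term = 0.55835019²·(1 − 0.07134982)·9350/906 = 2.9877819.
Dept III: Wₕ = 0.20046610; term = 0.20046610²·(1 − 0.07479710)·8743/341 = 0.95328982.
Sum = 4.2700487.
SE = √(4.2700487) = 2.07.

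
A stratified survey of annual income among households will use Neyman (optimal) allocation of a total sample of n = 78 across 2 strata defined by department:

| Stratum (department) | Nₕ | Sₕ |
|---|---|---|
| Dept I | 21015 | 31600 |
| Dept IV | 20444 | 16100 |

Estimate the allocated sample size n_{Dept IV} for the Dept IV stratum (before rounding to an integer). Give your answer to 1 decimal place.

25.8

Neyman allocation: nₕ = n·NₕSₕ / Σⱼ NⱼSⱼ.
Σ NⱼSⱼ = 21015·31600 + 20444·16100 = 9.932224 × 10^8.
n_{Dept IV} = 78·20444·16100 / (9.932224 × 10^8) = 25.8.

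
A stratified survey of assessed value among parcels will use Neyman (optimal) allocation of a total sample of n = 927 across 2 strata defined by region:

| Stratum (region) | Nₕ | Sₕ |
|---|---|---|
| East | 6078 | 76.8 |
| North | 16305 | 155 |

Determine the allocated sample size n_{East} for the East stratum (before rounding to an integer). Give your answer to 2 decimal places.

144.52

Neyman allocation: nₕ = n·NₕSₕ / Σⱼ NⱼSⱼ.
Σ NⱼSⱼ = 6078·76.8 + 16305·155 = 2.9940654 × 10^6.
n_{East} = 927·6078·76.8 / (2.9940654 × 10^6) = 144.52.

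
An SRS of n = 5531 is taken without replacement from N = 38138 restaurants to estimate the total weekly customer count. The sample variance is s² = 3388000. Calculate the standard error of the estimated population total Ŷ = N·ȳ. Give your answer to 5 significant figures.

Var(Ŷ) = N²·Var(ȳ) = N²·(1 − n/N)·s²/n.
f = 5531/38138 = 0.14502596; Var(ȳ) = 0.85497404·3388000/5531 = 523.71218.
Var(Ŷ) = 38138² · 523.71218 = 7.6174305 × 10^11.
SE(Ŷ) = √(7.6174305 × 10^11) = 872780.

872780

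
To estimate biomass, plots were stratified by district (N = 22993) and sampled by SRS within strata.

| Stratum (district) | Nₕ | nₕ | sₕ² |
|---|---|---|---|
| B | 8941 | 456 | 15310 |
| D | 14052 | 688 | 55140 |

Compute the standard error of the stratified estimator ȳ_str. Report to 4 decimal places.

5.7694

Var(ȳ_str) = Σₕ Wₕ²(1 − fₕ)sₕ²/nₕ with Wₕ = Nₕ/N, N = 22993.
B: Wₕ = 0.38885748; term = 0.38885748²·(1 − 0.05100101)·15310/456 = 4.8178915.
D: Wₕ = 0.61114252; term = 0.61114252²·(1 − 0.04896100)·55140/688 = 28.468308.
Sum = 33.2862.
SE = √(33.2862) = 5.7694.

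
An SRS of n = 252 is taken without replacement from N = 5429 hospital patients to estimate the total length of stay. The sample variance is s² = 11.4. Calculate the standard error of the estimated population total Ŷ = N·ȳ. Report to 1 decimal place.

1127.6

Var(Ŷ) = N²·Var(ȳ) = N²·(1 − n/N)·s²/n.
f = 252/5429 = 0.04641739; Var(ȳ) = 0.95358261·11.4/252 = 0.043138261.
Var(Ŷ) = 5429² · 0.043138261 = 1.2714589 × 10^6.
SE(Ŷ) = √(1.2714589 × 10^6) = 1127.6.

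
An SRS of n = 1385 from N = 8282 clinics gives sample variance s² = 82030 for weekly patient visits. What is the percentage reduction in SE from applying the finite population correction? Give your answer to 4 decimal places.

8.7438

f = n/N = 1385/8282 = 0.16723014.
SE_no-fpc = √(s²/n) = 7.6959364; SE_fpc = √((1−f)s²/n) = 7.023021.
Ratio = √(1−f) = 0.91256225. Reduction = 100·(1 − 0.91256225) = 8.7438%.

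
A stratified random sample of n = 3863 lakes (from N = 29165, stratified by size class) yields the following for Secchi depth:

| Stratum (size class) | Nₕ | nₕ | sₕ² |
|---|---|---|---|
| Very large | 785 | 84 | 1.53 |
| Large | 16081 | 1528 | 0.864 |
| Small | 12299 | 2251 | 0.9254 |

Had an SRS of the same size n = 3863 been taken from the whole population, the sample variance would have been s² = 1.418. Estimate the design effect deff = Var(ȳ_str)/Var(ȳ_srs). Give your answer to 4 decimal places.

0.7131

Var(ȳ_str) = Σ Wₕ²(1−fₕ)sₕ²/nₕ with Wₕ = Nₕ/29165:
  Very large: (785/29165)²·(1−84/785)·1.53/84 = 1.1783542 × 10^-5
  Large: (16081/29165)²·(1−1528/16081)·0.864/1528 = 1.5557221 × 10^-4
  Small: (12299/29165)²·(1−2251/12299)·0.9254/2251 = 5.9728205 × 10^-5
  → Var(ȳ_str) = 2.2708396 × 10^-4.
Var(ȳ_srs) = (1 − 3863/29165)·1.418/3863 = 3.184523 × 10^-4.
deff = (2.2708396 × 10^-4) / (3.184523 × 10^-4) = 0.7131.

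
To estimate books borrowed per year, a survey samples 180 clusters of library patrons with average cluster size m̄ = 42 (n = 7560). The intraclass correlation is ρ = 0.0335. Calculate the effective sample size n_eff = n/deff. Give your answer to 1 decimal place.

deff = 1 + (42 − 1)·0.0335 = 1 + 1.3735 = 2.3735.
n_eff = 7560 / 2.3735 = 3185.2.

3185.2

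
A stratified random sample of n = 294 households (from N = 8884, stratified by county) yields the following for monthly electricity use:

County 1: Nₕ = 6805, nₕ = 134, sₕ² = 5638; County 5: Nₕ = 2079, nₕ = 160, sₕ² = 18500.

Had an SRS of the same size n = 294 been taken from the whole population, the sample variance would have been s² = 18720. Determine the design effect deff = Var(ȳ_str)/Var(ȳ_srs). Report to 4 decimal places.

0.4880

Var(ȳ_str) = Σ Wₕ²(1−fₕ)sₕ²/nₕ with Wₕ = Nₕ/8884:
  County 1: (6805/8884)²·(1−134/6805)·5638/134 = 24.200383
  County 5: (2079/8884)²·(1−160/2079)·18500/160 = 5.8447254
  → Var(ȳ_str) = 30.045108.
Var(ȳ_srs) = (1 − 294/8884)·18720/294 = 61.56631.
deff = 30.045108 / 61.56631 = 0.4880.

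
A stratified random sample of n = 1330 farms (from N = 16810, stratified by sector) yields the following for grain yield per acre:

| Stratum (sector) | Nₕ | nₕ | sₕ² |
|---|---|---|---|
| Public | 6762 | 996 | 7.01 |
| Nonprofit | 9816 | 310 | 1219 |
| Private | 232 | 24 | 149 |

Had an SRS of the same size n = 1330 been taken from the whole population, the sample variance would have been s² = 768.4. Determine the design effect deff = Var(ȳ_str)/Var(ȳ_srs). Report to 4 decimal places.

Var(ȳ_str) = Σ Wₕ²(1−fₕ)sₕ²/nₕ with Wₕ = Nₕ/16810:
  Public: (6762/16810)²·(1−996/6762)·7.01/996 = 9.7112035 × 10^-4
  Nonprofit: (9816/16810)²·(1−310/9816)·1219/310 = 1.298491
  Private: (232/16810)²·(1−24/232)·149/24 = 0.0010602076
  → Var(ȳ_str) = 1.3005223.
Var(ȳ_srs) = (1 − 1330/16810)·768.4/1330 = 0.53203347.
deff = 1.3005223 / 0.53203347 = 2.4444.

2.4444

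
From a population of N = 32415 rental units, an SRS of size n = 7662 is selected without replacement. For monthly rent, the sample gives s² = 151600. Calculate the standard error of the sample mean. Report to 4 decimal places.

3.8870

Under SRS without replacement, Var(ȳ) = (1 − f)·s²/n with f = n/N = 7662/32415 = 0.23637205.
Var(ȳ) = (1 − 0.23637205)·151600/7662 = 0.76362795·19.785957 = 15.10911.
SE(ȳ) = √(15.10911) = 3.8870.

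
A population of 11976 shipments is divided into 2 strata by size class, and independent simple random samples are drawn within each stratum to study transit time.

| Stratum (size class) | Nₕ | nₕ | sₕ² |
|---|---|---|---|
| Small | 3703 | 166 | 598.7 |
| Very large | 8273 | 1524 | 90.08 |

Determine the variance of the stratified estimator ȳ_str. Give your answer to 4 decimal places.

Var(ȳ_str) = Σₕ Wₕ²(1 − fₕ)sₕ²/nₕ with Wₕ = Nₕ/N, N = 11976.
Small: Wₕ = 0.30920174; term = 0.30920174²·(1 − 0.04482852)·598.7/166 = 0.3293566.
Very large: Wₕ = 0.69079826; term = 0.69079826²·(1 − 0.18421371)·90.08/1524 = 0.0230103.
Sum = 0.3523669.

0.3524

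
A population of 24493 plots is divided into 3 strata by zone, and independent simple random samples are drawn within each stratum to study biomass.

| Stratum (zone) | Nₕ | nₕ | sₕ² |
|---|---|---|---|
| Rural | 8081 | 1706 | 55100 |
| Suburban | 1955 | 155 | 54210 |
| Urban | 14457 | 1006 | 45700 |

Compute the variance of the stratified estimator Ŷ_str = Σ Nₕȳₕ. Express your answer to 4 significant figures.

1.173 × 10^10

Var(Ŷ_str) = Σₕ Nₕ²(1 − fₕ)sₕ²/nₕ.
Rural: 8081²·(1 − 1706/8081)·55100/1706 = 1.6638642 × 10^9.
Suburban: 1955²·(1 − 155/1955)·54210/155 = 1.2307419 × 10^9.
Urban: 14457²·(1 − 1006/14457)·45700/1006 = 8.8338694 × 10^9.
Sum = 1.1728476 × 10^10.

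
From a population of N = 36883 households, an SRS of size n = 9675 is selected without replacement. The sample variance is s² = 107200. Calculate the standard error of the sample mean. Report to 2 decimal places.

2.86

Under SRS without replacement, Var(ȳ) = (1 − f)·s²/n with f = n/N = 9675/36883 = 0.26231597.
Var(ȳ) = (1 − 0.26231597)·107200/9675 = 0.73768403·11.080103 = 8.1736153.
SE(ȳ) = √(8.1736153) = 2.86.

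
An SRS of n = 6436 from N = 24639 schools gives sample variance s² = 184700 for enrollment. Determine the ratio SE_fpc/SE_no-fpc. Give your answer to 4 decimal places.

0.8595

f = n/N = 6436/24639 = 0.26121190.
SE_no-fpc = √(s²/n) = 5.3570467; SE_fpc = √((1−f)s²/n) = 4.6045307.
Ratio = √(1−f) = 0.85952784.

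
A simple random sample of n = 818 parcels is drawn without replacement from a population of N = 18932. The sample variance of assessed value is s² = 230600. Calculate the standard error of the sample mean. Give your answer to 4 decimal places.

Under SRS without replacement, Var(ȳ) = (1 − f)·s²/n with f = n/N = 818/18932 = 0.04320727.
Var(ȳ) = (1 − 0.04320727)·230600/818 = 0.95679273·281.90709 = 269.72666.
SE(ȳ) = √(269.72666) = 16.4234.

16.4234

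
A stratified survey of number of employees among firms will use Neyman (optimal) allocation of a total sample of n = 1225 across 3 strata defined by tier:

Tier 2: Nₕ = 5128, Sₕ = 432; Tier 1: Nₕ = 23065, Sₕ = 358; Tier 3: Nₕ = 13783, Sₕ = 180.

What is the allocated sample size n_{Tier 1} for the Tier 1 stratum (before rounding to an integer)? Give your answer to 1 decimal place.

780.9

Neyman allocation: nₕ = n·NₕSₕ / Σⱼ NⱼSⱼ.
Σ NⱼSⱼ = 5128·432 + 23065·358 + 13783·180 = 1.2953506 × 10^7.
n_{Tier 1} = 1225·23065·358 / (1.2953506 × 10^7) = 780.9.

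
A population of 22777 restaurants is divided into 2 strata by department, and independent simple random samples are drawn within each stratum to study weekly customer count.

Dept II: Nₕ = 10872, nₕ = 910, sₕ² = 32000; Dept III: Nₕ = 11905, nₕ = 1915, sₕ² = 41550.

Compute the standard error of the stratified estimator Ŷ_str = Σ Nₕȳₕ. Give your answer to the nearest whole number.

79932

Var(Ŷ_str) = Σₕ Nₕ²(1 − fₕ)sₕ²/nₕ.
Dept II: 10872²·(1 − 910/10872)·32000/910 = 3.808593 × 10^9.
Dept III: 11905²·(1 − 1915/11905)·41550/1915 = 2.58046 × 10^9.
Sum = 6.389053 × 10^9.
SE = √(6.389053 × 10^9) = 79932.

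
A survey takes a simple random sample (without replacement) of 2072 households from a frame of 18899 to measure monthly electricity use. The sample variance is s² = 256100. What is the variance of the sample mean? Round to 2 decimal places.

110.05

Under SRS without replacement, Var(ȳ) = (1 − f)·s²/n with f = n/N = 2072/18899 = 0.10963543.
Var(ȳ) = (1 − 0.10963543)·256100/2072 = 0.89036457·123.60039 = 110.0494.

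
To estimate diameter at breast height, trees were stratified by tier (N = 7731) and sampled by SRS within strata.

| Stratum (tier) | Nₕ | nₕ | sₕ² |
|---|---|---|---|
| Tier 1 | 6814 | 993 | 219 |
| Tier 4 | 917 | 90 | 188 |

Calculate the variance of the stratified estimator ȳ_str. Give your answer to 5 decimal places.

Var(ȳ_str) = Σₕ Wₕ²(1 − fₕ)sₕ²/nₕ with Wₕ = Nₕ/N, N = 7731.
Tier 1: Wₕ = 0.88138663; term = 0.88138663²·(1 − 0.14572938)·219/993 = 0.14636029.
Tier 4: Wₕ = 0.11861337; term = 0.11861337²·(1 − 0.09814613)·188/90 = 0.026504453.
Sum = 0.17286474.

0.17286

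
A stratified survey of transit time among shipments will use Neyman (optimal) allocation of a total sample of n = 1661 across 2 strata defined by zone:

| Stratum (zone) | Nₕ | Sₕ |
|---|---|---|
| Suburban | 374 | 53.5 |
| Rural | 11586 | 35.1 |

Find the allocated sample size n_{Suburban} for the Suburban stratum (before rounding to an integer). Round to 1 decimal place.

77.9

Neyman allocation: nₕ = n·NₕSₕ / Σⱼ NⱼSⱼ.
Σ NⱼSⱼ = 374·53.5 + 11586·35.1 = 426677.6.
n_{Suburban} = 1661·374·53.5 / 426677.6 = 77.9.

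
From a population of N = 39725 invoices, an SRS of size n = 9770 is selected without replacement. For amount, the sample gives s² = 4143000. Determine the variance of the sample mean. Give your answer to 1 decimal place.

Under SRS without replacement, Var(ȳ) = (1 − f)·s²/n with f = n/N = 9770/39725 = 0.24594084.
Var(ȳ) = (1 − 0.24594084)·4143000/9770 = 0.75405916·424.05322 = 319.76122.

319.8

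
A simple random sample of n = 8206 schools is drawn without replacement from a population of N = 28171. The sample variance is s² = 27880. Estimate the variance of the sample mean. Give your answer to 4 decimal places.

2.4078

Under SRS without replacement, Var(ȳ) = (1 − f)·s²/n with f = n/N = 8206/28171 = 0.29129246.
Var(ȳ) = (1 − 0.29129246)·27880/8206 = 0.70870754·3.397514 = 2.4078438.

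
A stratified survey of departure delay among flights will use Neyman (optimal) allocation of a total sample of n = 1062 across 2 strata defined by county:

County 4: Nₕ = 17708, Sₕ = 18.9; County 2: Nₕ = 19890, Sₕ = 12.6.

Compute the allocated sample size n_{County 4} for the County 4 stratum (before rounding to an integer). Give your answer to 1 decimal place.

Neyman allocation: nₕ = n·NₕSₕ / Σⱼ NⱼSⱼ.
Σ NⱼSⱼ = 17708·18.9 + 19890·12.6 = 585295.2.
n_{County 4} = 1062·17708·18.9 / 585295.2 = 607.3.

607.3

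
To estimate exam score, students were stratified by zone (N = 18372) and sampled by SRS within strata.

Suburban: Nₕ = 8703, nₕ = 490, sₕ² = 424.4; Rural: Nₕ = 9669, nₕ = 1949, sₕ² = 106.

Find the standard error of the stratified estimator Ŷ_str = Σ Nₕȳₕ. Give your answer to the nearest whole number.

8122

Var(Ŷ_str) = Σₕ Nₕ²(1 − fₕ)sₕ²/nₕ.
Suburban: 8703²·(1 − 490/8703)·424.4/490 = 6.1908474 × 10^7.
Rural: 9669²·(1 − 1949/9669)·106/1949 = 4.0596901 × 10^6.
Sum = 6.5968164 × 10^7.
SE = √(6.5968164 × 10^7) = 8122.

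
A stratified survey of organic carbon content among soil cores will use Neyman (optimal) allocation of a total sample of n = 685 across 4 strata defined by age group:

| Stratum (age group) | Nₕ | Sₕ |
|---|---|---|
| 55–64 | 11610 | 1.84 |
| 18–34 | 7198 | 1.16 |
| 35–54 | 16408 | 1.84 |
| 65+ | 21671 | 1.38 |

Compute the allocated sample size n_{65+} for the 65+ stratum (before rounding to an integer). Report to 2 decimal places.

228.10

Neyman allocation: nₕ = n·NₕSₕ / Σⱼ NⱼSⱼ.
Σ NⱼSⱼ = 11610·1.84 + 7198·1.16 + 16408·1.84 + 21671·1.38 = 89808.78.
n_{65+} = 685·21671·1.38 / 89808.78 = 228.10.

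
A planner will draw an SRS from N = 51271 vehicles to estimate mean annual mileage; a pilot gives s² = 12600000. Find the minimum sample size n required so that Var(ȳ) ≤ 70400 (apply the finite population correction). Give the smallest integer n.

179

Without fpc, n₀ = s²/D = 12600000/70400 = 178.9773.
With fpc, (1 − n/N)·s²/n ≤ D requires n ≥ n₀/(1 + n₀/N) = 178.9773/(1 + 178.9773/51271) = 178.3547.
Rounding up, n = 179.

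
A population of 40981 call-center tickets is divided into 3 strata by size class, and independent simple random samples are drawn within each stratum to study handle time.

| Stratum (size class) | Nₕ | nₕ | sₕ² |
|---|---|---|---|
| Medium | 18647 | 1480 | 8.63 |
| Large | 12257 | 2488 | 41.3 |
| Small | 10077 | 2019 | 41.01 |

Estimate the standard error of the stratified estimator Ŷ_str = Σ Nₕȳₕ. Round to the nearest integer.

Var(Ŷ_str) = Σₕ Nₕ²(1 − fₕ)sₕ²/nₕ.
Medium: 18647²·(1 − 1480/18647)·8.63/1480 = 1.8666051 × 10^6.
Large: 12257²·(1 − 2488/12257)·41.3/2488 = 1.9876228 × 10^6.
Small: 10077²·(1 − 2019/10077)·41.01/2019 = 1.6493468 × 10^6.
Sum = 5.5035747 × 10^6.
SE = √(5.5035747 × 10^6) = 2346.

2346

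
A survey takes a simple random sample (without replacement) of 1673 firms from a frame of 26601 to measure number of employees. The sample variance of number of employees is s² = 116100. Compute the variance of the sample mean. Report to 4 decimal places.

Under SRS without replacement, Var(ȳ) = (1 − f)·s²/n with f = n/N = 1673/26601 = 0.06289237.
Var(ȳ) = (1 − 0.06289237)·116100/1673 = 0.93710763·69.396294 = 65.031797.

65.0318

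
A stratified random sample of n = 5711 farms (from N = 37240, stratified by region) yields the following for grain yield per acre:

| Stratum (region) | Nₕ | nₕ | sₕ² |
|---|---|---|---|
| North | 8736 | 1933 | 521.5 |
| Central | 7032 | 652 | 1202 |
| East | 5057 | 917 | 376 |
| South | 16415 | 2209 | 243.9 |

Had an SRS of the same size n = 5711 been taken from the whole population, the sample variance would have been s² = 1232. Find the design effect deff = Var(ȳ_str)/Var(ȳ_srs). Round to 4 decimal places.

Var(ȳ_str) = Σ Wₕ²(1−fₕ)sₕ²/nₕ with Wₕ = Nₕ/37240:
  North: (8736/37240)²·(1−1933/8736)·521.5/1933 = 0.011561554
  Central: (7032/37240)²·(1−652/7032)·1202/652 = 0.059639922
  East: (5057/37240)²·(1−917/5057)·376/917 = 0.0061900258
  South: (16415/37240)²·(1−2209/16415)·243.9/2209 = 0.018565619
  → Var(ȳ_str) = 0.095957121.
Var(ȳ_srs) = (1 − 5711/37240)·1232/5711 = 0.18264133.
deff = 0.095957121 / 0.18264133 = 0.5254.

0.5254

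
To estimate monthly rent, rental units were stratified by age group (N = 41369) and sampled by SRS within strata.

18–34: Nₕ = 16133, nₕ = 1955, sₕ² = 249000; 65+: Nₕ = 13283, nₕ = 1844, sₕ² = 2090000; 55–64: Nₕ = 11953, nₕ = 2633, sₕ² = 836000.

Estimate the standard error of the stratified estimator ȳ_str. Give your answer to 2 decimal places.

11.76

Var(ȳ_str) = Σₕ Wₕ²(1 − fₕ)sₕ²/nₕ with Wₕ = Nₕ/N, N = 41369.
18–34: Wₕ = 0.38997800; term = 0.38997800²·(1 − 0.12118019)·249000/1955 = 17.022865.
65+: Wₕ = 0.32108584; term = 0.32108584²·(1 − 0.13882406)·2090000/1844 = 100.62817.
55–64: Wₕ = 0.28893616; term = 0.28893616²·(1 − 0.22027943)·836000/2633 = 20.667988.
Sum = 138.31902.
SE = √(138.31902) = 11.76.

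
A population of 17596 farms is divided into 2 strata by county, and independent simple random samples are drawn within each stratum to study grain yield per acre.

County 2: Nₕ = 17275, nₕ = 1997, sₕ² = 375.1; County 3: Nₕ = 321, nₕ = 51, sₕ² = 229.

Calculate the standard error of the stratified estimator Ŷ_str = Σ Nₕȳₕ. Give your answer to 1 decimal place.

Var(Ŷ_str) = Σₕ Nₕ²(1 − fₕ)sₕ²/nₕ.
County 2: 17275²·(1 − 1997/17275)·375.1/1997 = 4.9573954 × 10^7.
County 3: 321²·(1 − 51/321)·229/51 = 389165.29.
Sum = 4.9963119 × 10^7.
SE = √(4.9963119 × 10^7) = 7068.5.

7068.5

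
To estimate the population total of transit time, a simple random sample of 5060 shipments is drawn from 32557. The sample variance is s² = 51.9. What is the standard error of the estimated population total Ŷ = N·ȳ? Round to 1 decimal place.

3030.2

Var(Ŷ) = N²·Var(ȳ) = N²·(1 − n/N)·s²/n.
f = 5060/32557 = 0.15541973; Var(ȳ) = 0.84458027·51.9/5060 = 0.0086627898.
Var(Ŷ) = 32557² · 0.0086627898 = 9.1821955 × 10^6.
SE(Ŷ) = √(9.1821955 × 10^6) = 3030.2.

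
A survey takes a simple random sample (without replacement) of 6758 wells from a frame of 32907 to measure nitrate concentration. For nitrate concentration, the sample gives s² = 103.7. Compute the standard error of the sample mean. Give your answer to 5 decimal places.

0.11042

Under SRS without replacement, Var(ȳ) = (1 − f)·s²/n with f = n/N = 6758/32907 = 0.20536664.
Var(ȳ) = (1 − 0.20536664)·103.7/6758 = 0.79463336·0.015344777 = 0.012193471.
SE(ȳ) = √(0.012193471) = 0.11042.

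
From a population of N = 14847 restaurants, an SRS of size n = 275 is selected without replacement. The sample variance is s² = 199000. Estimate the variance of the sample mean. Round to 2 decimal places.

710.23

Under SRS without replacement, Var(ȳ) = (1 − f)·s²/n with f = n/N = 275/14847 = 0.01852226.
Var(ȳ) = (1 − 0.01852226)·199000/275 = 0.98147774·723.63636 = 710.23298.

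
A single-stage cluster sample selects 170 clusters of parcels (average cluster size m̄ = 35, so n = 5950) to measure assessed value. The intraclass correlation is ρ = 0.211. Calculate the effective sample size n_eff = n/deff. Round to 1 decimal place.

deff = 1 + (35 − 1)·0.211 = 1 + 7.174 = 8.174.
n_eff = 5950 / 8.174 = 727.9.

727.9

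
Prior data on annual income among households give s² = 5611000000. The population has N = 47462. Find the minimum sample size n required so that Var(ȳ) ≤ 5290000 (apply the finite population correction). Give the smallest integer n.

Without fpc, n₀ = s²/D = 5611000000/5290000 = 1060.6805.
With fpc, (1 − n/N)·s²/n ≤ D requires n ≥ n₀/(1 + n₀/N) = 1060.6805/(1 + 1060.6805/47462) = 1037.4946.
Rounding up, n = 1038.

1038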